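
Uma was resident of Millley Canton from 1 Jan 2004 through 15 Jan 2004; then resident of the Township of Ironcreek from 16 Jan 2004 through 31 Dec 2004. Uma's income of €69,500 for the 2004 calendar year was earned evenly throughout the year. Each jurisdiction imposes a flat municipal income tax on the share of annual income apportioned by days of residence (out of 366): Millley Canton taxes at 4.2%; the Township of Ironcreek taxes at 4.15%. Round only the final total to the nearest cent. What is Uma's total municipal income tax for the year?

Millley Canton, 1 Jan – 15 Jan 2004: 15 days → €69,500 × 4.2% × 15/366 = €119.6311
The Township of Ironcreek, 16 Jan – 31 Dec 2004: 351 days → €69,500 × 4.15% × 351/366 = €2,766.0430
Total = €2,885.6742

€2,885.67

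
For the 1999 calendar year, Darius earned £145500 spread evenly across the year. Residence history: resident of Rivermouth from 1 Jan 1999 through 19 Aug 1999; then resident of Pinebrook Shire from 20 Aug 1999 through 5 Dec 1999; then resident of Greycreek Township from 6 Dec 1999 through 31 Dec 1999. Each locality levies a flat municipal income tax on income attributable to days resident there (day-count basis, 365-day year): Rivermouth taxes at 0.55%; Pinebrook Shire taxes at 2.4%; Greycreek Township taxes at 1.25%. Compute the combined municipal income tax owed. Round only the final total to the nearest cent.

Rivermouth, 1 Jan – 19 Aug 1999: 231 days → £145500 × 0.55% × 231/365 = £506.4596
Pinebrook Shire, 20 Aug – 5 Dec 1999: 108 days → £145500 × 2.4% × 108/365 = £1033.2493
Greycreek Township, 6 Dec – 31 Dec 1999: 26 days → £145500 × 1.25% × 26/365 = £129.5548
Total = £1669.2637

£1669.26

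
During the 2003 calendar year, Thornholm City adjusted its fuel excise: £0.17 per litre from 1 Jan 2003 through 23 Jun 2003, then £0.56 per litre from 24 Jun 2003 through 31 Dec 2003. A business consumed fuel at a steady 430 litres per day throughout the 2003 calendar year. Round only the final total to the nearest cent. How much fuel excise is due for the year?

1 Jan – 23 Jun 2003: 174 days × 430 litres/day = 74,820 litres at £0.17/litre → £12719.40
24 Jun – 31 Dec 2003: 191 days × 430 litres/day = 82,130 litres at £0.56/litre → £45992.80

£58712.20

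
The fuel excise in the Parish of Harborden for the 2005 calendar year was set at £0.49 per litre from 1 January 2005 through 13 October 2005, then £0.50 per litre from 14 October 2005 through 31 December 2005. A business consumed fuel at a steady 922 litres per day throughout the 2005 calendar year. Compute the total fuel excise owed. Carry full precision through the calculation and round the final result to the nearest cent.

£165,628.08

1 January – 13 October 2005: 286 days × 922 litres/day = 263,692 litres at £0.49/litre → £129,209.08
14 October – 31 December 2005: 79 days × 922 litres/day = 72,838 litres at £0.50/litre → £36,419.00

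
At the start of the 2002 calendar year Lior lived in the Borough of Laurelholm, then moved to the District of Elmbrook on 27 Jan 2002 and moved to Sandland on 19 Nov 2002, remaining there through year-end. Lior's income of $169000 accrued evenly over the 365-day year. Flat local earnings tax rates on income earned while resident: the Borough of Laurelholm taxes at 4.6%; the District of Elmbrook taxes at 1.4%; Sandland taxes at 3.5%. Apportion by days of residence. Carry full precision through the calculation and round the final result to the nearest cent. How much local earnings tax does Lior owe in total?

The Borough of Laurelholm, 1 Jan – 26 Jan 2002: 26 days → $169000 × 4.6% × 26/365 = $553.7644
The District of Elmbrook, 27 Jan – 18 Nov 2002: 296 days → $169000 × 1.4% × 296/365 = $1918.7288
Sandland, 19 Nov – 31 Dec 2002: 43 days → $169000 × 3.5% × 43/365 = $696.8356
Total = $3169.3288

$3169.33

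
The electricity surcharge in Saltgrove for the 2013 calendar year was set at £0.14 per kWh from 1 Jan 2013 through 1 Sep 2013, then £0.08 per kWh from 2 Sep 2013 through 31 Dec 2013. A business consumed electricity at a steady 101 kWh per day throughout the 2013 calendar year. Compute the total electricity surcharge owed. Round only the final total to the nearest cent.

1 Jan – 1 Sep 2013: 244 days × 101 kWh/day = 24,644 kWh at £0.14/kWh → £3,450.16
2 Sep – 31 Dec 2013: 121 days × 101 kWh/day = 12,221 kWh at £0.08/kWh → £977.68

£4,427.84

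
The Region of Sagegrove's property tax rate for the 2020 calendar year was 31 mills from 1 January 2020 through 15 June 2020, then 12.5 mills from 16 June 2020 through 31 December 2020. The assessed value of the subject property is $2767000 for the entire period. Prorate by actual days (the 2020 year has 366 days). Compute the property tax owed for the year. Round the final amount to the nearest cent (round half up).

$57944.46

1 January – 15 June 2020: 167 days at 31 mills → $2767000 × 3.1% × 167/366 = $39138.6858
16 June – 31 December 2020: 199 days at 12.5 mills → $2767000 × 1.25% × 199/366 = $18805.7719
Total = $57944.4577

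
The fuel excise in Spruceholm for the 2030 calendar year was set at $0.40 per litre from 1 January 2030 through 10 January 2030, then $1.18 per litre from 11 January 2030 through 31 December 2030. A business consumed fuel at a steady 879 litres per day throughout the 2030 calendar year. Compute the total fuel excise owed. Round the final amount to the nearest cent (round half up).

1 January – 10 January 2030: 10 days × 879 litres/day = 8,790 litres at $0.40/litre → $3516.00
11 January – 31 December 2030: 355 days × 879 litres/day = 312,045 litres at $1.18/litre → $368213.10

$371729.10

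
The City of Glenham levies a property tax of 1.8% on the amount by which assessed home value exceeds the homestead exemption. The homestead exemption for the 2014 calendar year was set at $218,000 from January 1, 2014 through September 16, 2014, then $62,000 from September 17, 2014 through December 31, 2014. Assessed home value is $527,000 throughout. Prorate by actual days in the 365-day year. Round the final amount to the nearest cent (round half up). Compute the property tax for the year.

January 1 – September 16, 2014: 259 days, exemption $218,000 → ($527,000 − $218,000) × 1.8% × 259/365 = $3,946.7342
September 17 – December 31, 2014: 106 days, exemption $62,000 → ($527,000 − $62,000) × 1.8% × 106/365 = $2,430.7397
Total = $6,377.4740

$6,377.47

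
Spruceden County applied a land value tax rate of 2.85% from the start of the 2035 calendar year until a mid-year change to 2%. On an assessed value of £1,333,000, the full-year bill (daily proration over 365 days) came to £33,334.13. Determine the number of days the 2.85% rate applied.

215 days

Let d = days at the first rate; then 365 − d days at the second rate.
£1,333,000 × [2.85%·d + 2%·(365−d)] / 365 = £33,334.13
Solving gives d = 215, so the new rate took effect on 4 August 2035.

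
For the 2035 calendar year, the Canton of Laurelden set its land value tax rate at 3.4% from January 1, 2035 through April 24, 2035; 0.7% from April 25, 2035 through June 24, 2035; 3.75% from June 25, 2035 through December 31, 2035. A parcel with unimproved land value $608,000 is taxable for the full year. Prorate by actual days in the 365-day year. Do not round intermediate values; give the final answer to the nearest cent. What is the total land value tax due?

January 1 – April 24, 2035: 114 days at 3.4% → $608,000 × 3.4% × 114/365 = $6,456.4603
April 25 – June 24, 2035: 61 days at 0.7% → $608,000 × 0.7% × 61/365 = $711.2767
June 25 – December 31, 2035: 190 days at 3.75% → $608,000 × 3.75% × 190/365 = $11,868.4932
Total = $19,036.2301

$19,036.23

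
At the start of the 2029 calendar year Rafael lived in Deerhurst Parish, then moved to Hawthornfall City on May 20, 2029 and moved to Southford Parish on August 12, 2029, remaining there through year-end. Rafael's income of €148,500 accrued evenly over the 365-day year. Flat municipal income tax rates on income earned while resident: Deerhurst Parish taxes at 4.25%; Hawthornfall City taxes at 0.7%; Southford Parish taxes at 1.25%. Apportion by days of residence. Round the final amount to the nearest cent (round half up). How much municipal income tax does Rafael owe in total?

Deerhurst Parish, January 1 – May 19, 2029: 139 days → €148,500 × 4.25% × 139/365 = €2,403.4623
Hawthornfall City, May 20 – August 11, 2029: 84 days → €148,500 × 0.7% × 84/365 = €239.2274
Southford Parish, August 12 – December 31, 2029: 142 days → €148,500 × 1.25% × 142/365 = €722.1575
Total = €3,364.8473

€3,364.85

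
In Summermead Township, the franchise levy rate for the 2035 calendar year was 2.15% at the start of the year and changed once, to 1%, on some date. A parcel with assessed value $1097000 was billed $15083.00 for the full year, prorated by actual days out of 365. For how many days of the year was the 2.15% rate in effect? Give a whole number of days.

Let d = days at the first rate; then 365 − d days at the second rate.
$1097000 × [2.15%·d + 1%·(365−d)] / 365 = $15083.00
Solving gives d = 119, so the new rate took effect on 30 Apr 2035.

119 days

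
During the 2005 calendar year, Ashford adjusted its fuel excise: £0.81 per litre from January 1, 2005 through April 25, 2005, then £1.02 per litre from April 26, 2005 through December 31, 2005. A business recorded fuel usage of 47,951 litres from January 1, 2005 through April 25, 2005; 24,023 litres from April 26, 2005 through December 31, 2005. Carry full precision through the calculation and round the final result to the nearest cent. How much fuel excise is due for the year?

January 1 – April 25, 2005: 47,951 litres at £0.81/litre → £38,840.31
April 26 – December 31, 2005: 24,023 litres at £1.02/litre → £24,503.46

£63,343.77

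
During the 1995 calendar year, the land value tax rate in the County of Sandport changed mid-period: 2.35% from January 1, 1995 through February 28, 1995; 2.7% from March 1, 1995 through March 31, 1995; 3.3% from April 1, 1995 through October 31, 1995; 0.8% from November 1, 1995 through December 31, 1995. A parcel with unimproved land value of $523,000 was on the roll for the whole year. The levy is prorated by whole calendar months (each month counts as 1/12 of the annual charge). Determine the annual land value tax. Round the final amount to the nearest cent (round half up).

$13,990.25

January 1 – February 28, 1995: 2 months at 2.35% → $523,000 × 2.35% × 2/12 = $2,048.4167
March 1 – March 31, 1995: 1 month at 2.7% → $523,000 × 2.7% × 1/12 = $1,176.7500
April 1 – October 31, 1995: 7 months at 3.3% → $523,000 × 3.3% × 7/12 = $10,067.7500
November 1 – December 31, 1995: 2 months at 0.8% → $523,000 × 0.8% × 2/12 = $697.3333
Total = $13,990.2500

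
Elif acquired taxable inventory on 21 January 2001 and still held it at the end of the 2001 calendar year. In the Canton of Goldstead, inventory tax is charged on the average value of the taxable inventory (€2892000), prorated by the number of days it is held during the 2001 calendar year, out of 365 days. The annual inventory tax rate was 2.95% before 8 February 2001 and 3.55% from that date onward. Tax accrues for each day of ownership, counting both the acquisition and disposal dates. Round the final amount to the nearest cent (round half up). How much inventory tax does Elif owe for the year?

21 January – 7 February 2001: 18 days at 2.95% → €2892000 × 2.95% × 18/365 = €4207.2658
8 February – 31 December 2001: 327 days at 3.55% → €2892000 × 3.55% × 327/365 = €91977.4849
Total = €96184.7507

€96184.75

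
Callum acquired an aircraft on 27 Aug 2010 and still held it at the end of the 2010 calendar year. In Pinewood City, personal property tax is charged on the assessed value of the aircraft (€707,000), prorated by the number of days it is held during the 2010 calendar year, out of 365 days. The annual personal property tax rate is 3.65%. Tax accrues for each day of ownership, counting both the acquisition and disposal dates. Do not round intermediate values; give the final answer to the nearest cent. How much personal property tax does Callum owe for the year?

Days held (27 Aug – 31 Dec 2010): 127 out of 365
Tax = €707,000 × 3.65% × 127/365 = €8,978.9000

€8,978.90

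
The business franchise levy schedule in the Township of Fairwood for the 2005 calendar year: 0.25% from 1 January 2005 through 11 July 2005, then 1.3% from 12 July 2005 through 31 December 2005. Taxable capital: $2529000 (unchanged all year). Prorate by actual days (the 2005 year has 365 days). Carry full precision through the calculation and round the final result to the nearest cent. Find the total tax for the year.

1 January – 11 July 2005: 192 days at 0.25% → $2529000 × 0.25% × 192/365 = $3325.8082
12 July – 31 December 2005: 173 days at 1.3% → $2529000 × 1.3% × 173/365 = $15582.7973
Total = $18908.6055

$18908.61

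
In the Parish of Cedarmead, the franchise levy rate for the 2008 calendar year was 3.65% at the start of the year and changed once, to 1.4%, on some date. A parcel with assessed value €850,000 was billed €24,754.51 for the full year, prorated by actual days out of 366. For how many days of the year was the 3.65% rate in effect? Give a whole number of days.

Let d = days at the first rate; then 366 − d days at the second rate.
€850,000 × [3.65%·d + 1.4%·(366−d)] / 366 = €24,754.51
Solving gives d = 246, so the new rate took effect on 3 Sep 2008.

246 days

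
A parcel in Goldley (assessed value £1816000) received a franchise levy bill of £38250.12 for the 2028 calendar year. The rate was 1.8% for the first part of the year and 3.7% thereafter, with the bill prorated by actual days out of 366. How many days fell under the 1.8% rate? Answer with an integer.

307 days

Let d = days at the first rate; then 366 − d days at the second rate.
£1816000 × [1.8%·d + 3.7%·(366−d)] / 366 = £38250.12
Solving gives d = 307, so the new rate took effect on 3 November 2028.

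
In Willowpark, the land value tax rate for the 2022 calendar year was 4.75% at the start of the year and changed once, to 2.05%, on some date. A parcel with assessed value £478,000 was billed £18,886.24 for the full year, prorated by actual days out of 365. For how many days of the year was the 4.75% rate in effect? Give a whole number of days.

257 days

Let d = days at the first rate; then 365 − d days at the second rate.
£478,000 × [4.75%·d + 2.05%·(365−d)] / 365 = £18,886.24
Solving gives d = 257, so the new rate took effect on September 15, 2022.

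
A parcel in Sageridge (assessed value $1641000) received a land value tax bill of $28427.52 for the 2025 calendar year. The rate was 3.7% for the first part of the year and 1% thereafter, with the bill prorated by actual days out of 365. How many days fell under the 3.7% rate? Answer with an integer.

99 days

Let d = days at the first rate; then 365 − d days at the second rate.
$1641000 × [3.7%·d + 1%·(365−d)] / 365 = $28427.52
Solving gives d = 99, so the new rate took effect on 10 April 2025.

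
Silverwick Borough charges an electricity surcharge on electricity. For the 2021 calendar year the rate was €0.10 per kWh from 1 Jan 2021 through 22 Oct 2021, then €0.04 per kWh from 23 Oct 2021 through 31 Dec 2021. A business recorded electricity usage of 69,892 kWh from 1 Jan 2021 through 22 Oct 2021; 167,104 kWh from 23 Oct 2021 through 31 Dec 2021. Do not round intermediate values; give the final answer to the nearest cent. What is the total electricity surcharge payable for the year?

1 Jan – 22 Oct 2021: 69,892 kWh at €0.10/kWh → €6989.20
23 Oct – 31 Dec 2021: 167,104 kWh at €0.04/kWh → €6684.16

€13673.36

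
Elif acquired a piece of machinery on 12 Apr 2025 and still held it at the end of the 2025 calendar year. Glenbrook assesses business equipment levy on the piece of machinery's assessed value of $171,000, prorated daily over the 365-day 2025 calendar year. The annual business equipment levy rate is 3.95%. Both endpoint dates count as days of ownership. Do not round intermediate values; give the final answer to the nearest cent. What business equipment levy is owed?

Days held (12 Apr – 31 Dec 2025): 264 out of 365
Tax = $171,000 × 3.95% × 264/365 = $4,885.4466

$4,885.45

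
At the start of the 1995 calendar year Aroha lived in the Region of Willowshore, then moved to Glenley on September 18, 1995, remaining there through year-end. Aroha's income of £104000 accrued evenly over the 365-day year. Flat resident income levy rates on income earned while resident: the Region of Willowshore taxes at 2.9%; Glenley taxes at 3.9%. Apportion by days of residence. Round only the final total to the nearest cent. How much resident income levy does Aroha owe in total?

£3315.18

The Region of Willowshore, January 1 – September 17, 1995: 260 days → £104000 × 2.9% × 260/365 = £2148.3836
Glenley, September 18 – December 31, 1995: 105 days → £104000 × 3.9% × 105/365 = £1166.7945
Total = £3315.1781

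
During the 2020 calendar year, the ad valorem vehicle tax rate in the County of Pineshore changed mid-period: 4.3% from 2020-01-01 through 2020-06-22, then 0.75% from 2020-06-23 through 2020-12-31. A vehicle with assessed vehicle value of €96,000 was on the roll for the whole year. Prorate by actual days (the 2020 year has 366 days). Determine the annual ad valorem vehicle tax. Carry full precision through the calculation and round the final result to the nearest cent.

2020-01-01 to 2020-06-22: 174 days at 4.3% → €96,000 × 4.3% × 174/366 = €1,962.4918
2020-06-23 to 2020-12-31: 192 days at 0.75% → €96,000 × 0.75% × 192/366 = €377.7049
Total = €2,340.1967

€2,340.20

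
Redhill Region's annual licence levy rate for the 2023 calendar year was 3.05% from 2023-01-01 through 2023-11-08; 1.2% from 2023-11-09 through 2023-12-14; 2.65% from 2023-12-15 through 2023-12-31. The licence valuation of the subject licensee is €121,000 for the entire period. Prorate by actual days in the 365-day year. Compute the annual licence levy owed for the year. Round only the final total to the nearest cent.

€3,447.17

2023-01-01 to 2023-11-08: 312 days at 3.05% → €121,000 × 3.05% × 312/365 = €3,154.6192
2023-11-09 to 2023-12-14: 36 days at 1.2% → €121,000 × 1.2% × 36/365 = €143.2110
2023-12-15 to 2023-12-31: 17 days at 2.65% → €121,000 × 2.65% × 17/365 = €149.3438
Total = €3,447.1740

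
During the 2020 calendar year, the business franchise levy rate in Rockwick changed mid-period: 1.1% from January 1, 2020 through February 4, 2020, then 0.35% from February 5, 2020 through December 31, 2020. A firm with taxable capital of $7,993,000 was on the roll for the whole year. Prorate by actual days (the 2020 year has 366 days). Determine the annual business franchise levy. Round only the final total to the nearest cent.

January 1 – February 4, 2020: 35 days at 1.1% → $7,993,000 × 1.1% × 35/366 = $8,407.9372
February 5 – December 31, 2020: 331 days at 0.35% → $7,993,000 × 0.35% × 331/366 = $25,300.2473
Total = $33,708.1844

$33,708.18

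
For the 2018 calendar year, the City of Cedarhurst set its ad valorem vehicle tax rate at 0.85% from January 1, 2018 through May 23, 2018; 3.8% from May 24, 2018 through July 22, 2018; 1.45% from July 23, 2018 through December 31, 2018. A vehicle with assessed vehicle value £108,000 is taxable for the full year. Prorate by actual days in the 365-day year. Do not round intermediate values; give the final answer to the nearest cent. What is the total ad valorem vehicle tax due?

£1,729.33

January 1 – May 23, 2018: 143 days at 0.85% → £108,000 × 0.85% × 143/365 = £359.6548
May 24 – July 22, 2018: 60 days at 3.8% → £108,000 × 3.8% × 60/365 = £674.6301
July 23 – December 31, 2018: 162 days at 1.45% → £108,000 × 1.45% × 162/365 = £695.0466
Total = £1,729.3315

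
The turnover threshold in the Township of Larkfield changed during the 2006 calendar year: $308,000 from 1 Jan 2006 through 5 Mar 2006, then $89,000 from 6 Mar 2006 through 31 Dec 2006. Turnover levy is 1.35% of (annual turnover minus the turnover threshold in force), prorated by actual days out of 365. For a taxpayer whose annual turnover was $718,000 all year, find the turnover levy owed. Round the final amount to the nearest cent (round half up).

$7,973.10

1 Jan – 5 Mar 2006: 64 days, exemption $308,000 → ($718,000 − $308,000) × 1.35% × 64/365 = $970.5205
6 Mar – 31 Dec 2006: 301 days, exemption $89,000 → ($718,000 − $89,000) × 1.35% × 301/365 = $7,002.5795
Total = $7,973.1000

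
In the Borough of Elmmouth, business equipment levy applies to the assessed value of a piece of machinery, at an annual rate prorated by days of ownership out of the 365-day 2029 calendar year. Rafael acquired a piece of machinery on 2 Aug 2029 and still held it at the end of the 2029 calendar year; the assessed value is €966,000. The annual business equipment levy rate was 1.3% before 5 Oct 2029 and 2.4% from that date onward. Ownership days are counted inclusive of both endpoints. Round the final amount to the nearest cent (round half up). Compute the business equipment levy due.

€7,791.52

2 Aug – 4 Oct 2029: 64 days at 1.3% → €966,000 × 1.3% × 64/365 = €2,201.9507
5 Oct – 31 Dec 2029: 88 days at 2.4% → €966,000 × 2.4% × 88/365 = €5,589.5671
Total = €7,791.5178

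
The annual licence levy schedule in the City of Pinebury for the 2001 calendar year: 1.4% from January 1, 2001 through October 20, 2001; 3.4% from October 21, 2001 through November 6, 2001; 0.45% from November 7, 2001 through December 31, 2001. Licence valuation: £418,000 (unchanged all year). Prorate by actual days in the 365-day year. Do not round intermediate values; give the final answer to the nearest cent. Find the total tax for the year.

January 1 – October 20, 2001: 293 days at 1.4% → £418,000 × 1.4% × 293/365 = £4,697.6329
October 21 – November 6, 2001: 17 days at 3.4% → £418,000 × 3.4% × 17/365 = £661.9288
November 7 – December 31, 2001: 55 days at 0.45% → £418,000 × 0.45% × 55/365 = £283.4384
Total = £5,643.0000

£5,643.00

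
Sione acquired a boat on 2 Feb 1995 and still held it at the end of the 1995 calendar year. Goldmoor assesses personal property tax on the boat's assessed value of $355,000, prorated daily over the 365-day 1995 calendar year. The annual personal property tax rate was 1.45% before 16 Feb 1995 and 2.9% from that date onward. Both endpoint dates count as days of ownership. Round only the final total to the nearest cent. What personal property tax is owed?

2 Feb – 15 Feb 1995: 14 days at 1.45% → $355,000 × 1.45% × 14/365 = $197.4384
16 Feb – 31 Dec 1995: 319 days at 2.9% → $355,000 × 2.9% × 319/365 = $8,997.5479
Total = $9,194.9863

$9,194.99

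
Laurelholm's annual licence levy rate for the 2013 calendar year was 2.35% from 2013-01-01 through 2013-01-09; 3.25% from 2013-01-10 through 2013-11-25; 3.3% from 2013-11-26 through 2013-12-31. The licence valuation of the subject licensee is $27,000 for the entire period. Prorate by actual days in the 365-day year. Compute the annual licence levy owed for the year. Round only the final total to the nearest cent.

$872.84

2013-01-01 to 2013-01-09: 9 days at 2.35% → $27,000 × 2.35% × 9/365 = $15.6452
2013-01-10 to 2013-11-25: 320 days at 3.25% → $27,000 × 3.25% × 320/365 = $769.3151
2013-11-26 to 2013-12-31: 36 days at 3.3% → $27,000 × 3.3% × 36/365 = $87.8795
Total = $872.8397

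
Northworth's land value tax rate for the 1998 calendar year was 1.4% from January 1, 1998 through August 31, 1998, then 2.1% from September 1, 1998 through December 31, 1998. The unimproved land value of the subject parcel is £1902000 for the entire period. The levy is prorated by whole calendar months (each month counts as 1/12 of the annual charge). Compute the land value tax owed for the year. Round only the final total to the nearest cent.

£31066.00

January 1 – August 31, 1998: 8 months at 1.4% → £1902000 × 1.4% × 8/12 = £17752.0000
September 1 – December 31, 1998: 4 months at 2.1% → £1902000 × 2.1% × 4/12 = £13314.0000
Total = £31066.0000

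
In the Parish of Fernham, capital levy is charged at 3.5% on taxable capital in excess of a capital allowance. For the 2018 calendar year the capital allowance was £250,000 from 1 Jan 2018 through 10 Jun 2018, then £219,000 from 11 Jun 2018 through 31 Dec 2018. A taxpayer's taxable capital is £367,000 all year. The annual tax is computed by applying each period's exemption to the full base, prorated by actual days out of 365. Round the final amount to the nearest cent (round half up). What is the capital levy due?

£4,701.41

1 Jan – 10 Jun 2018: 161 days, exemption £250,000 → (£367,000 − £250,000) × 3.5% × 161/365 = £1,806.2877
11 Jun – 31 Dec 2018: 204 days, exemption £219,000 → (£367,000 − £219,000) × 3.5% × 204/365 = £2,895.1233
Total = £4,701.4110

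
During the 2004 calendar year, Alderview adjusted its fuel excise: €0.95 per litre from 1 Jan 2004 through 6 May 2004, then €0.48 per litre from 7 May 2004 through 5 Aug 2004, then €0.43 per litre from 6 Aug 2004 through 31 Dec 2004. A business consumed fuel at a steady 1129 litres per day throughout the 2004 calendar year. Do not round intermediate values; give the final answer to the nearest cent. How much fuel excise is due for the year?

€257378.13

1 Jan – 6 May 2004: 127 days × 1129 litres/day = 143,383 litres at €0.95/litre → €136213.85
7 May – 5 Aug 2004: 91 days × 1129 litres/day = 102,739 litres at €0.48/litre → €49314.72
6 Aug – 31 Dec 2004: 148 days × 1129 litres/day = 167,092 litres at €0.43/litre → €71849.56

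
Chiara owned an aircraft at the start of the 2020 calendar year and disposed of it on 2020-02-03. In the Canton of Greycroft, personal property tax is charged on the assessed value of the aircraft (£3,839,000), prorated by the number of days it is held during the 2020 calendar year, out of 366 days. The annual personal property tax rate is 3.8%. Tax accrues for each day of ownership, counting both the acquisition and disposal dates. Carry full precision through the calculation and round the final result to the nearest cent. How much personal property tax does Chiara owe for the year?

£13,551.88

Days held (2020-01-01 to 2020-02-03): 34 out of 366
Tax = £3,839,000 × 3.8% × 34/366 = £13,551.8798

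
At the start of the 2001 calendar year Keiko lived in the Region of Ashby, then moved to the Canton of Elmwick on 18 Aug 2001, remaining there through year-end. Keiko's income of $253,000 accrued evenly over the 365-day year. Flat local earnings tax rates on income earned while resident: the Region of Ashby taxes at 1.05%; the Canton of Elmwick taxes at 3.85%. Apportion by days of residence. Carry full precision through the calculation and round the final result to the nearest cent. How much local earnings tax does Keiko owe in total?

The Region of Ashby, 1 Jan – 17 Aug 2001: 229 days → $253,000 × 1.05% × 229/365 = $1,666.6808
The Canton of Elmwick, 18 Aug – 31 Dec 2001: 136 days → $253,000 × 3.85% × 136/365 = $3,629.3370
Total = $5,296.0178

$5,296.02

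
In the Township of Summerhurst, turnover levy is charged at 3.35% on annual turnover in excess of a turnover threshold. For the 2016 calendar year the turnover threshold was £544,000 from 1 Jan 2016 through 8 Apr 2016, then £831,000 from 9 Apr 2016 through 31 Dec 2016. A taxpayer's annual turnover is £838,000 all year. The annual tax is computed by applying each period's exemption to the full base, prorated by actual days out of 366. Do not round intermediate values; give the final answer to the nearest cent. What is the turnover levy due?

1 Jan – 8 Apr 2016: 99 days, exemption £544,000 → (£838,000 − £544,000) × 3.35% × 99/366 = £2,664.0738
9 Apr – 31 Dec 2016: 267 days, exemption £831,000 → (£838,000 − £831,000) × 3.35% × 267/366 = £171.0697
Total = £2,835.1434

£2,835.14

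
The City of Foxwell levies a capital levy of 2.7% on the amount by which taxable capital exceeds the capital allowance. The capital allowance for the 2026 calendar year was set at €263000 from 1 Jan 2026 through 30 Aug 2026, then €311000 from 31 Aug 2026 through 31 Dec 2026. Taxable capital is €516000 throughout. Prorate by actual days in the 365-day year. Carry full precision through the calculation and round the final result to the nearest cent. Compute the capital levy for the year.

1 Jan – 30 Aug 2026: 242 days, exemption €263000 → (€516000 − €263000) × 2.7% × 242/365 = €4529.0466
31 Aug – 31 Dec 2026: 123 days, exemption €311000 → (€516000 − €311000) × 2.7% × 123/365 = €1865.2192
Total = €6394.2658

€6394.27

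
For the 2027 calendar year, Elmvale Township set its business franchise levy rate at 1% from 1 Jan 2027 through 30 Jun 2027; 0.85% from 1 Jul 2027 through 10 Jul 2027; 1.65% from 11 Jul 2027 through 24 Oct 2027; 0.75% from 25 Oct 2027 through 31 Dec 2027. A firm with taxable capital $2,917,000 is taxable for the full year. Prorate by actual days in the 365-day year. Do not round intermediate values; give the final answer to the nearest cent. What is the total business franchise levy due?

$33,197.86

1 Jan – 30 Jun 2027: 181 days at 1% → $2,917,000 × 1% × 181/365 = $14,465.1233
1 Jul – 10 Jul 2027: 10 days at 0.85% → $2,917,000 × 0.85% × 10/365 = $679.3014
11 Jul – 24 Oct 2027: 106 days at 1.65% → $2,917,000 × 1.65% × 106/365 = $13,977.6247
25 Oct – 31 Dec 2027: 68 days at 0.75% → $2,917,000 × 0.75% × 68/365 = $4,075.8082
Total = $33,197.8575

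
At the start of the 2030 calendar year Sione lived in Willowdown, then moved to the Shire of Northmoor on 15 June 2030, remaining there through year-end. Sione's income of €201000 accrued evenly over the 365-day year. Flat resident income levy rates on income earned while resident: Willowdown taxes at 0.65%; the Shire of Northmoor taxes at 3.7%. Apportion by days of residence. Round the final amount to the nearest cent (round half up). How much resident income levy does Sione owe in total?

€4665.68

Willowdown, 1 January – 14 June 2030: 165 days → €201000 × 0.65% × 165/365 = €590.6096
The Shire of Northmoor, 15 June – 31 December 2030: 200 days → €201000 × 3.7% × 200/365 = €4075.0685
Total = €4665.6781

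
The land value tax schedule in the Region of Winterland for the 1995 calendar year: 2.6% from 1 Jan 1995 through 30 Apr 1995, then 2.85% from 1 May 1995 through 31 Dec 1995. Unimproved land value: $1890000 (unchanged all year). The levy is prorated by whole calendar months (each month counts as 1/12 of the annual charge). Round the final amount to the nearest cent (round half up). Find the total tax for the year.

1 Jan – 30 Apr 1995: 4 months at 2.6% → $1890000 × 2.6% × 4/12 = $16380.0000
1 May – 31 Dec 1995: 8 months at 2.85% → $1890000 × 2.85% × 8/12 = $35910.0000
Total = $52290.0000

$52290.00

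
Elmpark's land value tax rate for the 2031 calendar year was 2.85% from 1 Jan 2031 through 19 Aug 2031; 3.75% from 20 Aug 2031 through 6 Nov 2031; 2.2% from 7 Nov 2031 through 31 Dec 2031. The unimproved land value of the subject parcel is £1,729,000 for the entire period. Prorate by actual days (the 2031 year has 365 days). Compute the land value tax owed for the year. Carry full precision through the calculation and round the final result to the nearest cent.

£50,951.02

1 Jan – 19 Aug 2031: 231 days at 2.85% → £1,729,000 × 2.85% × 231/365 = £31,185.9493
20 Aug – 6 Nov 2031: 79 days at 3.75% → £1,729,000 × 3.75% × 79/365 = £14,033.3219
7 Nov – 31 Dec 2031: 55 days at 2.2% → £1,729,000 × 2.2% × 55/365 = £5,731.7534
Total = £50,951.0247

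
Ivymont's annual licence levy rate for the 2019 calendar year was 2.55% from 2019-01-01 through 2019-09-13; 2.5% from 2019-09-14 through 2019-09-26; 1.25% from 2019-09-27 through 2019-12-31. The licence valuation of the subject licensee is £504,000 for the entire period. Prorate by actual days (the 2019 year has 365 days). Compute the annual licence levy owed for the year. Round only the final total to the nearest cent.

2019-01-01 to 2019-09-13: 256 days at 2.55% → £504,000 × 2.55% × 256/365 = £9,014.0055
2019-09-14 to 2019-09-26: 13 days at 2.5% → £504,000 × 2.5% × 13/365 = £448.7671
2019-09-27 to 2019-12-31: 96 days at 1.25% → £504,000 × 1.25% × 96/365 = £1,656.9863
Total = £11,119.7589

£11,119.76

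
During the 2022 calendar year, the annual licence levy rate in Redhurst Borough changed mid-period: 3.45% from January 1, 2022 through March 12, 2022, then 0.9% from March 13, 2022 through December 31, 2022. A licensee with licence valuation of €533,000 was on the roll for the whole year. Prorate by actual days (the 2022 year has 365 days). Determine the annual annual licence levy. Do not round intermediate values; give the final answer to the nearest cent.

€7,440.83

January 1 – March 12, 2022: 71 days at 3.45% → €533,000 × 3.45% × 71/365 = €3,576.9411
March 13 – December 31, 2022: 294 days at 0.9% → €533,000 × 0.9% × 294/365 = €3,863.8849
Total = €7,440.8260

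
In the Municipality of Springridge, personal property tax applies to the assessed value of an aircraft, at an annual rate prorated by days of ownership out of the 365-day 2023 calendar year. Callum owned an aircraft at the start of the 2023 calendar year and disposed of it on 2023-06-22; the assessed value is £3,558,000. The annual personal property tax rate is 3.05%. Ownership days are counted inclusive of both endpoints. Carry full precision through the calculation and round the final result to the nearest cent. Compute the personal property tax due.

Days held (2023-01-01 to 2023-06-22): 173 out of 365
Tax = £3,558,000 × 3.05% × 173/365 = £51,435.0329

£51,435.03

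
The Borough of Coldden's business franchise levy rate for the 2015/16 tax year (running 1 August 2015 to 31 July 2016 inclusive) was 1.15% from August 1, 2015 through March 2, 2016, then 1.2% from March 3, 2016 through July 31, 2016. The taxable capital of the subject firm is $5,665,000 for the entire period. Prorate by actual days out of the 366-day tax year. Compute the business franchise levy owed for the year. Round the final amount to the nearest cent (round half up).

August 1, 2015 – March 2, 2016: 215 days at 1.15% → $5,665,000 × 1.15% × 215/366 = $38,269.7063
March 3 – July 31, 2016: 151 days at 1.2% → $5,665,000 × 1.2% × 151/366 = $28,046.3934
Total = $66,316.0997

$66,316.10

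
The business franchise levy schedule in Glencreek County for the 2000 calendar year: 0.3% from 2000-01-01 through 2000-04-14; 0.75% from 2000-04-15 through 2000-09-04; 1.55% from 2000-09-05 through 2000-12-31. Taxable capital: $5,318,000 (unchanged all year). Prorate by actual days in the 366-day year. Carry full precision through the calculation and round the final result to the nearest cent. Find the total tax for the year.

$46,735.92

2000-01-01 to 2000-04-14: 105 days at 0.3% → $5,318,000 × 0.3% × 105/366 = $4,576.9672
2000-04-15 to 2000-09-04: 143 days at 0.75% → $5,318,000 × 0.75% × 143/366 = $15,583.4836
2000-09-05 to 2000-12-31: 118 days at 1.55% → $5,318,000 × 1.55% × 118/366 = $26,575.4699
Total = $46,735.9208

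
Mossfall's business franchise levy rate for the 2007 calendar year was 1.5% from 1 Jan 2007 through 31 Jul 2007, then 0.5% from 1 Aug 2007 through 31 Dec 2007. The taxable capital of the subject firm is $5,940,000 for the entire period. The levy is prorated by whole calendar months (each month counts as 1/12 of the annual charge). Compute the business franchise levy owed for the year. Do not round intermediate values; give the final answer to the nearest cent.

$64,350.00

1 Jan – 31 Jul 2007: 7 months at 1.5% → $5,940,000 × 1.5% × 7/12 = $51,975.0000
1 Aug – 31 Dec 2007: 5 months at 0.5% → $5,940,000 × 0.5% × 5/12 = $12,375.0000
Total = $64,350.0000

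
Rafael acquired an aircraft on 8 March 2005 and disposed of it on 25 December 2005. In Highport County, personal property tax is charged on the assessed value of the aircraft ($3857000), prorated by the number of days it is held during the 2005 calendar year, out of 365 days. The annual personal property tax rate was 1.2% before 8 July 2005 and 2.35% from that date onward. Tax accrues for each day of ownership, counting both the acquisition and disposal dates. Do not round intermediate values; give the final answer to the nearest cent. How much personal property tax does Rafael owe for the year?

$57934.25

8 March – 7 July 2005: 122 days at 1.2% → $3857000 × 1.2% × 122/365 = $15470.2685
8 July – 25 December 2005: 171 days at 2.35% → $3857000 × 2.35% × 171/365 = $42463.9849
Total = $57934.2534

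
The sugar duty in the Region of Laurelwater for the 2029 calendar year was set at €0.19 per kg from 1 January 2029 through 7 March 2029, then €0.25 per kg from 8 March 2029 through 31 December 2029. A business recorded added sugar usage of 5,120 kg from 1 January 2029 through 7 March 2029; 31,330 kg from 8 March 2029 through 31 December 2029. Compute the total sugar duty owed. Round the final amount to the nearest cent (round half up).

€8,805.30

1 January – 7 March 2029: 5,120 kg at €0.19/kg → €972.80
8 March – 31 December 2029: 31,330 kg at €0.25/kg → €7,832.50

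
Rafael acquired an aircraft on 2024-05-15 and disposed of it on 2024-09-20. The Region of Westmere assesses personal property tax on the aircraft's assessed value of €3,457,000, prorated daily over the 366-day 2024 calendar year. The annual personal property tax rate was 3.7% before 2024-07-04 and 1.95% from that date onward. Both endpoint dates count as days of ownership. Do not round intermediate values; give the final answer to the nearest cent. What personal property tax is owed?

€32,024.48

2024-05-15 to 2024-07-03: 50 days at 3.7% → €3,457,000 × 3.7% × 50/366 = €17,473.9071
2024-07-04 to 2024-09-20: 79 days at 1.95% → €3,457,000 × 1.95% × 79/366 = €14,550.5697
Total = €32,024.4768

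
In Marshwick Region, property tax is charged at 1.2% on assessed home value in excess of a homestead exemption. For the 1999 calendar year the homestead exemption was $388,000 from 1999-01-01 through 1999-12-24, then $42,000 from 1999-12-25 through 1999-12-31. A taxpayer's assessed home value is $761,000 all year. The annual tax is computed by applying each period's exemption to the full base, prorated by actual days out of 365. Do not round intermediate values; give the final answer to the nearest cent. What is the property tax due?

$4,555.63

1999-01-01 to 1999-12-24: 358 days, exemption $388,000 → ($761,000 − $388,000) × 1.2% × 358/365 = $4,390.1589
1999-12-25 to 1999-12-31: 7 days, exemption $42,000 → ($761,000 − $42,000) × 1.2% × 7/365 = $165.4685
Total = $4,555.6274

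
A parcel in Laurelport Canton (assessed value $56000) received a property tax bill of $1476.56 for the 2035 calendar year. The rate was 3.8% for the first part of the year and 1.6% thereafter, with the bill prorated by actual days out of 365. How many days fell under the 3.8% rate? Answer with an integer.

172 days

Let d = days at the first rate; then 365 − d days at the second rate.
$56000 × [3.8%·d + 1.6%·(365−d)] / 365 = $1476.56
Solving gives d = 172, so the new rate took effect on 22 Jun 2035.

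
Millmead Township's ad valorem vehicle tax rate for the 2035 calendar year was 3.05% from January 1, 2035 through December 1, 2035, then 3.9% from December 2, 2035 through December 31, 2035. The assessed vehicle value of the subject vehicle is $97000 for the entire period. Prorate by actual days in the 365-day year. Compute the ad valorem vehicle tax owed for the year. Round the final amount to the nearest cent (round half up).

January 1 – December 1, 2035: 335 days at 3.05% → $97000 × 3.05% × 335/365 = $2715.3356
December 2 – December 31, 2035: 30 days at 3.9% → $97000 × 3.9% × 30/365 = $310.9315
Total = $3026.2671

$3026.27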